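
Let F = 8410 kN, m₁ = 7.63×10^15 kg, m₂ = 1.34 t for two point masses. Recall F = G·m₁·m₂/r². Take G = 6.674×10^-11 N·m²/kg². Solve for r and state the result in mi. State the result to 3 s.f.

From Newton's law of gravitation: r = √(G·m₁m₂/F).
F = 8410 kN = 8.410×10^6 N; m₁ = 7.63×10^15 kg; m₂ = 1.34 t = 1340 kg; G = 6.674×10^-11 N·m²/kg².
r = 9.008 m
9.008 m × (1 mi / 1609 m) = 0.005597 mi

0.00560 mi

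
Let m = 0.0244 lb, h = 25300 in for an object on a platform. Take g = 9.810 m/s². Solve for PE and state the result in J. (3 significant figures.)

69.8 J

Directly: PE = mgh.
m = 0.0244 lb = 0.01107 kg; h = 25300 in = 642.6 m; g = 9.810 m/s².
PE = 69.77 J  (the unit combination reduces to kg·m²/s² = J)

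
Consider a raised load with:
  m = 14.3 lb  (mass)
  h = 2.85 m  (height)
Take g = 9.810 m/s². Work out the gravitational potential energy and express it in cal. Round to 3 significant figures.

43.3 cal

Directly: PE = mgh.
m = 14.3 lb = 6.486 kg; h = 2.85 m; g = 9.810 m/s².
PE = 181.3 J  (the unit combination reduces to kg·m²/s² = J)
181.3 J × (1 cal / 4.184 J) = 43.34 cal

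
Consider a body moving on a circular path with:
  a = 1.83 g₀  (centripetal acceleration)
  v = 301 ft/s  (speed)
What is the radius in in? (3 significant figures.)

18500 in

Solving a = v²/r for r: r = v²/a.
a = 1.83 g₀ = 17.95 m/s²; v = 301 ft/s = 91.74 m/s.
r = 469.0 m
469.0 m × (1 in / 0.02540 m) = 18465 in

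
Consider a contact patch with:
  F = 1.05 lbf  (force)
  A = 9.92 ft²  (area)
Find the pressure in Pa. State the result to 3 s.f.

Directly: P = F/A.
F = 1.05 lbf = 4.671 N; A = 9.92 ft² = 0.9216 m².
P = 5.068 Pa

5.07 Pa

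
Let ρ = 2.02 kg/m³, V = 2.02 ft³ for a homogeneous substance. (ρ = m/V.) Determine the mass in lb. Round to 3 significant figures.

Solving ρ = m/V for m: m = ρV.
ρ = 2.02 kg/m³; V = 2.02 ft³ = 0.05720 m³.
m = 0.1155 kg
0.1155 kg × (1 lb / 0.4536 kg) = 0.2547 lb

0.255 lb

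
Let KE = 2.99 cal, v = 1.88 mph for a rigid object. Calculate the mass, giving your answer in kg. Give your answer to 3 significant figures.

Solving KE = ½mv² for m: m = 2·KE/v².
KE = 2.99 cal = 12.51 J; v = 1.88 mph = 0.8404 m/s.
m = 35.42 kg

35.4 kg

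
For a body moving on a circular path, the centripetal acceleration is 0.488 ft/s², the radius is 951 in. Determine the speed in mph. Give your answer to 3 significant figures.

4.24 mph

Rearranging: v = √(a·r).
a = 0.488 ft/s² = 0.1487 m/s²; r = 951 in = 24.16 m.
v = 1.896 m/s
1.896 m/s × (1 mph / 0.4470 m/s) = 4.240 mph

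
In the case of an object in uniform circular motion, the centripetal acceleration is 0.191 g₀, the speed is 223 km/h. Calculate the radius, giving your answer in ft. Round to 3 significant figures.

6720 ft

Rearranging a = v²/r for r: r = v²/a.
a = 0.191 g₀ = 1.873 m/s²; v = 223 km/h = 61.94 m/s.
r = 2049 m
2049 m × (1 ft / 0.3048 m) = 6721 ft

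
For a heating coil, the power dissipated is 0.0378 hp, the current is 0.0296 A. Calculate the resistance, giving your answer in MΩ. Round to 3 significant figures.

0.0322 MΩ

Rearranging P = I²R for R: R = P/I².
P = 0.0378 hp = 28.19 W; I = 0.0296 A.
R = 32172 Ω
32172 Ω × (1 MΩ / 1.000×10^6 Ω) = 0.03217 MΩ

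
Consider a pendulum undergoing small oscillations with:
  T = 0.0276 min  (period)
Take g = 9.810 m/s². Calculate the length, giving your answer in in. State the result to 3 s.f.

26.8 in

Solving T = 2π√(L/g) for L: L = g·(T/2π)².
T = 0.0276 min = 1.656 s; g = 9.810 m/s².
L = 0.6814 m
0.6814 m × (1 in / 0.02540 m) = 26.83 in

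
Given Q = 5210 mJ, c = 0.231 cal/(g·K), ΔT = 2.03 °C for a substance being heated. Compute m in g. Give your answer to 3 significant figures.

2.66 g

Solving Q = m·c·ΔT for m: m = Q/(c·ΔT).
Q = 5210 mJ = 5.210 J; c = 0.231 cal/(g·K) = 966.5 J/(kg·K); ΔT = 2.03 °C = 2.030 K.
m = 0.002655 kg
0.002655 kg × (1 g / 0.001000 kg) = 2.655 g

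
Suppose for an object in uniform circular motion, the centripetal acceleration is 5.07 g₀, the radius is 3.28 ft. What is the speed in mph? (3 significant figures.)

Rearranging: v = √(a·r).
a = 5.07 g₀ = 49.72 m/s²; r = 3.28 ft = 0.9997 m.
v = 7.050 m/s
7.050 m/s × (1 mph / 0.4470 m/s) = 15.77 mph

15.8 mph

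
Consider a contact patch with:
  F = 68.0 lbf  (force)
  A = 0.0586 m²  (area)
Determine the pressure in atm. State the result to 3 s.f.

0.0509 atm

P is given directly by: P = F/A.
F = 68.0 lbf = 302.5 N; A = 0.0586 m².
P = 5162 Pa
5162 Pa × (1 atm / 1.013×10^5 Pa) = 0.05094 atm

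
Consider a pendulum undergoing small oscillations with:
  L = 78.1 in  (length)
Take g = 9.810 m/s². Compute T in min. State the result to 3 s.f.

Directly: T = 2π√(L/g).
L = 78.1 in = 1.984 m; g = 9.810 m/s².
T = 2.825 s
2.825 s × (1 min / 60.00 s) = 0.04709 min

0.0471 min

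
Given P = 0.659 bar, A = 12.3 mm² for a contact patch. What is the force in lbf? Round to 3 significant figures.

0.182 lbf

Solving P = F/A for F: F = P·A.
P = 0.659 bar = 65900 Pa; A = 12.3 mm² = 1.230×10^-5 m².
F = 0.8106 N  (the unit combination reduces to kg·m/s² = N)
0.8106 N × (1 lbf / 4.448 N) = 0.1822 lbf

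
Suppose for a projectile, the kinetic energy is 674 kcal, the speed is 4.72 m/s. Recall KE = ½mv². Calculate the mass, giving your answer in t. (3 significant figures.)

Rearranging KE = ½mv² for m: m = 2·KE/v².
KE = 674 kcal = 2.820×10^6 J; v = 4.72 m/s.
m = 2.532×10^5 kg
2.532×10^5 kg × (1 t / 1000 kg) = 253.2 t

253 t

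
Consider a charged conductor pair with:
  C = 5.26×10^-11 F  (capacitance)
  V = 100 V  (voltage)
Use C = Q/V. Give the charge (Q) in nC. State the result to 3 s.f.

5.26 nC

Solving C = Q/V for Q: Q = CV.
C = 5.26×10^-11 F; V = 100 V.
Q = 5.260×10^-9 C  (the unit combination reduces to A·s = C)
5.260×10^-9 C × (1 nC / 1.000×10^-9 C) = 5.260 nC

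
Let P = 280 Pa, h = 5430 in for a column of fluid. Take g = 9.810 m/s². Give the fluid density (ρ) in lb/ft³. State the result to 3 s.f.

Rearranging: ρ = P/(g·h).
P = 280 Pa; h = 5430 in = 137.9 m; g = 9.810 m/s².
ρ = 0.2069 kg/m³
0.2069 kg/m³ × (1 lb/ft³ / 16.02 kg/m³) = 0.01292 lb/ft³

0.0129 lb/ft³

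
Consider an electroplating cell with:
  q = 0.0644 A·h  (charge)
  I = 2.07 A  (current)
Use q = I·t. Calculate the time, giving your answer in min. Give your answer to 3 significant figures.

1.87 min

Rearranging q = I·t for t: t = q/I.
q = 0.0644 A·h = 231.8 C; I = 2.07 A.
t = 112.0 s
112.0 s × (1 min / 60.00 s) = 1.867 min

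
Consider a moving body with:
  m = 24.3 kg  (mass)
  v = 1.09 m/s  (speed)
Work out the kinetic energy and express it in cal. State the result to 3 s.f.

Directly: KE = ½mv².
m = 24.3 kg; v = 1.09 m/s.
KE = 14.44 J
14.44 J × (1 cal / 4.184 J) = 3.450 cal

3.45 cal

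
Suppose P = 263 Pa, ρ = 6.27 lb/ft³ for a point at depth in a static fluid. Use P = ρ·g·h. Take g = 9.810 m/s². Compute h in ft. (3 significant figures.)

Solving P = ρ·g·h for h: h = P/(ρ·g).
P = 263 Pa; ρ = 6.27 lb/ft³ = 100.4 kg/m³; g = 9.810 m/s².
h = 0.2669 m
0.2669 m × (1 ft / 0.3048 m) = 0.8758 ft

0.876 ft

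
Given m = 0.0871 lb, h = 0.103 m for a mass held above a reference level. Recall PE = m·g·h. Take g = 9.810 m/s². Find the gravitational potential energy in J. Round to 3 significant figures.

PE is given directly by: PE = mgh.
m = 0.0871 lb = 0.03951 kg; h = 0.103 m; g = 9.810 m/s².
PE = 0.03992 J  (the unit combination reduces to kg·m²/s² = J)

0.0399 J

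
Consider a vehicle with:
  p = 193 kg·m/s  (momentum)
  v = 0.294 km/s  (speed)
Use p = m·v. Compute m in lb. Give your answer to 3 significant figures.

Solving p = m·v for m: m = p/v.
p = 193 kg·m/s; v = 0.294 km/s = 294.0 m/s.
m = 0.6565 kg
0.6565 kg × (1 lb / 0.4536 kg) = 1.447 lb

1.45 lb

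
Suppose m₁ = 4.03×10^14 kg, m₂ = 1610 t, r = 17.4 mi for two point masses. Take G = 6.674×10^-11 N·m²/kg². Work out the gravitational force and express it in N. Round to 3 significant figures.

F is given directly by: F = Gm₁m₂/r².
m₁ = 4.03×10^14 kg; m₂ = 1610 t = 1.610×10^6 kg; r = 17.4 mi = 28003 m; G = 6.674×10^-11 N·m²/kg².
F = 55.22 N

55.2 N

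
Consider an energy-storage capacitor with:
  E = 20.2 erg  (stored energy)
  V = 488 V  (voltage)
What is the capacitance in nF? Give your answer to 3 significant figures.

Solving E = ½C·V² for C: C = 2E/V².
E = 20.2 erg = 2.020×10^-6 J; V = 488 V.
C = 1.696×10^-11 F
1.696×10^-11 F × (1 nF / 1.000×10^-9 F) = 0.01696 nF

0.0170 nF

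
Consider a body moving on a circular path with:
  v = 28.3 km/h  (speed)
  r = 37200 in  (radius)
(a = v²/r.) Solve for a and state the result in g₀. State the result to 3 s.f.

0.00667 g₀

a is given directly by: a = v²/r.
v = 28.3 km/h = 7.861 m/s; r = 37200 in = 944.9 m.
a = 0.06540 m/s²
0.06540 m/s² × (1 g₀ / 9.807 m/s²) = 0.006669 g₀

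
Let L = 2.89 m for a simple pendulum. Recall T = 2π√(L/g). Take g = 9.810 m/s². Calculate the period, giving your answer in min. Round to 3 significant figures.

0.0568 min

Directly: T = 2π√(L/g).
L = 2.89 m; g = 9.810 m/s².
T = 3.410 s
3.410 s × (1 min / 60.00 s) = 0.05684 min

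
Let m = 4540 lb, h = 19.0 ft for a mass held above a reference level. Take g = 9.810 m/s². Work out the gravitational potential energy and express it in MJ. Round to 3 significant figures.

PE is given directly by: PE = mgh.
m = 4540 lb = 2059 kg; h = 19.0 ft = 5.791 m; g = 9.810 m/s².
PE = 1.170×10^5 J
1.170×10^5 J × (1 MJ / 1.000×10^6 J) = 0.1170 MJ

0.117 MJ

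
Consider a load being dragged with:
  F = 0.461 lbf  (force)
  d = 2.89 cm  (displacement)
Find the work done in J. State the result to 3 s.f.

Directly: W = F·d.
F = 0.461 lbf = 2.051 N; d = 2.89 cm = 0.02890 m.
W = 0.05926 J

0.0593 J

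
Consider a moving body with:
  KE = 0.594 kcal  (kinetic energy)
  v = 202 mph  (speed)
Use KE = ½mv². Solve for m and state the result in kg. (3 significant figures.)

Solving KE = ½mv² for m: m = 2·KE/v².
KE = 0.594 kcal = 2485 J; v = 202 mph = 90.30 m/s.
m = 0.6096 kg

0.610 kg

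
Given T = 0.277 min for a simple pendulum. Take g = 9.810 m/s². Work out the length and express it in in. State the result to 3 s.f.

Solving T = 2π√(L/g) for L: L = g·(T/2π)².
T = 0.277 min = 16.62 s; g = 9.810 m/s².
L = 68.64 m
68.64 m × (1 in / 0.02540 m) = 2702 in

2700 in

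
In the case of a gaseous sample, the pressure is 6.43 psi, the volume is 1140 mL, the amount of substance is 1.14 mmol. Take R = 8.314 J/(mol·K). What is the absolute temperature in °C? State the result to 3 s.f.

5060 °C

From the ideal-gas law: T = PV/(nR).
P = 6.43 psi = 44333 Pa; V = 1140 mL = 0.001140 m³; n = 1.14 mmol = 0.001140 mol; R = 8.314 J/(mol·K).
T = 5332 K
5332 K − 273.15 = 5059 °C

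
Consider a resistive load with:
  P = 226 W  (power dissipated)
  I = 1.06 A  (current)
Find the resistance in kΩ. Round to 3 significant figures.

Solving P = I²R for R: R = P/I².
P = 226 W; I = 1.06 A.
R = 201.1 Ω
201.1 Ω × (1 kΩ / 1000 Ω) = 0.2011 kΩ

0.201 kΩ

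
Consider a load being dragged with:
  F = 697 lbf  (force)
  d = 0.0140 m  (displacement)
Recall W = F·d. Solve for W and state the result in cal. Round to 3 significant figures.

10.4 cal

Directly: W = F·d.
F = 697 lbf = 3100 N; d = 0.0140 m.
W = 43.41 J
43.41 J × (1 cal / 4.184 J) = 10.37 cal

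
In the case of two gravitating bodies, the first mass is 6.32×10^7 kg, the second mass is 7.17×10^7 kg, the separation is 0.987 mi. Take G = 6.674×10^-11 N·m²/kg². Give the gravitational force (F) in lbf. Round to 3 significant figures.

0.0269 lbf

From Newton's law of gravitation: F = Gm₁m₂/r².
m₁ = 6.32×10^7 kg; m₂ = 7.17×10^7 kg; r = 0.987 mi = 1588 m; G = 6.674×10^-11 N·m²/kg².
F = 0.1199 N
0.1199 N × (1 lbf / 4.448 N) = 0.02695 lbf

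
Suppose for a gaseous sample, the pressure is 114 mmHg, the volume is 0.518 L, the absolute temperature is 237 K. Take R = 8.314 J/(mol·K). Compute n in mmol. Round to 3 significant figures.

4.00 mmol

From the ideal-gas law: n = PV/(RT).
P = 114 mmHg = 15199 Pa; V = 0.518 L = 5.180×10^-4 m³; T = 237 K; R = 8.314 J/(mol·K).
n = 0.003996 mol
0.003996 mol × (1 mmol / 0.001000 mol) = 3.996 mmol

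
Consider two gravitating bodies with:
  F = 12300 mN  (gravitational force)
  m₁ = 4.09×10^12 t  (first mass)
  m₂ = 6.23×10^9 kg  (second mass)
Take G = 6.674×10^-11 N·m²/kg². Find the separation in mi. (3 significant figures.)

7310 mi

Rearranging F = G·m₁·m₂/r² for r: r = √(G·m₁m₂/F).
F = 12300 mN = 12.30 N; m₁ = 4.09×10^12 t = 4.090×10^15 kg; m₂ = 6.23×10^9 kg; G = 6.674×10^-11 N·m²/kg².
r = 1.176×10^7 m
1.176×10^7 m × (1 mi / 1609 m) = 7306 mi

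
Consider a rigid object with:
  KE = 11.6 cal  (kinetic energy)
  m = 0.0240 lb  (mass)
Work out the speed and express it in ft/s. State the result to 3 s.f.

Rearranging KE = ½mv² for v: v = √(2·KE/m).
KE = 11.6 cal = 48.53 J; m = 0.0240 lb = 0.01089 kg.
v = 94.43 m/s
94.43 m/s × (1 ft/s / 0.3048 m/s) = 309.8 ft/s

310 ft/s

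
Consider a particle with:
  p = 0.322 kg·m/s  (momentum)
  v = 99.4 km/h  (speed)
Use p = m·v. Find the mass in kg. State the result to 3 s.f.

0.0117 kg

Solving p = m·v for m: m = p/v.
p = 0.322 kg·m/s; v = 99.4 km/h = 27.61 m/s.
m = 0.01166 kg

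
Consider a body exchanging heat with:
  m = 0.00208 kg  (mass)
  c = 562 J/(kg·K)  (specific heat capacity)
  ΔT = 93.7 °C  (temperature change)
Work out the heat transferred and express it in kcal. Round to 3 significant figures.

Q is given directly by: Q = mcΔT.
m = 0.00208 kg; c = 562 J/(kg·K); ΔT = 93.7 °C = 93.70 K.
Q = 109.5 J
109.5 J × (1 kcal / 4184 J) = 0.02618 kcal

0.0262 kcal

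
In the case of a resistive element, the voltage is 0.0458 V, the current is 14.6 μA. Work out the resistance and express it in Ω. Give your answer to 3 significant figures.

3140 Ω

Rearranging: R = V/I.
V = 0.0458 V; I = 14.6 μA = 1.460×10^-5 A.
R = 3137 Ω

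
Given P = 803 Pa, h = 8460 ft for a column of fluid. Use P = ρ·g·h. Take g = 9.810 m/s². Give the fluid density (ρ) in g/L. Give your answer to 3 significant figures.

0.0317 g/L

Rearranging P = ρ·g·h for ρ: ρ = P/(g·h).
P = 803 Pa; h = 8460 ft = 2579 m; g = 9.810 m/s².
ρ = 0.03174 kg/m³
Since 1 g/L = 1 kg/m³, 0.03174 g/L.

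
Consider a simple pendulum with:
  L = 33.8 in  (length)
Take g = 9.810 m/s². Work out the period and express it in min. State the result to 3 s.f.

0.0310 min

T is given directly by: T = 2π√(L/g).
L = 33.8 in = 0.8585 m; g = 9.810 m/s².
T = 1.859 s
1.859 s × (1 min / 60.00 s) = 0.03098 min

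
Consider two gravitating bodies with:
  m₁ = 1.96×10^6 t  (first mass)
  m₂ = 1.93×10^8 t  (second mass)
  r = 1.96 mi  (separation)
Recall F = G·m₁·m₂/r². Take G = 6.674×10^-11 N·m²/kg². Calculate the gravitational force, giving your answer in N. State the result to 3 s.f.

F is given directly by: F = Gm₁m₂/r².
m₁ = 1.96×10^6 t = 1.960×10^9 kg; m₂ = 1.93×10^8 t = 1.930×10^11 kg; r = 1.96 mi = 3154 m; G = 6.674×10^-11 N·m²/kg².
F = 2537 N  (the unit combination reduces to kg·m/s² = N)

2540 N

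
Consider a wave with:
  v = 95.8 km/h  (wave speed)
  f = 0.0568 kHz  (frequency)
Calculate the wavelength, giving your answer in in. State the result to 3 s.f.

Rearranging: λ = v/f.
v = 95.8 km/h = 26.61 m/s; f = 0.0568 kHz = 56.80 Hz.
λ = 0.4685 m
0.4685 m × (1 in / 0.02540 m) = 18.45 in

18.4 in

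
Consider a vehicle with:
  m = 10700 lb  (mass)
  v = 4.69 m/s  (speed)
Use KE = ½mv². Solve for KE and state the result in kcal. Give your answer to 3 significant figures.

Directly: KE = ½mv².
m = 10700 lb = 4853 kg; v = 4.69 m/s.
KE = 53378 J
53378 J × (1 kcal / 4184 J) = 12.76 kcal

12.8 kcal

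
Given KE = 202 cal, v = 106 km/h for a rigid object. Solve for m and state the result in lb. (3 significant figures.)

Solving KE = ½mv² for m: m = 2·KE/v².
KE = 202 cal = 845.2 J; v = 106 km/h = 29.44 m/s.
m = 1.950 kg
1.950 kg × (1 lb / 0.4536 kg) = 4.298 lb

4.30 lb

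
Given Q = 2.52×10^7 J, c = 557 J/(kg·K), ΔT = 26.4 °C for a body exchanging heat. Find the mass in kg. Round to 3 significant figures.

Rearranging Q = m·c·ΔT for m: m = Q/(c·ΔT).
Q = 2.52×10^7 J; c = 557 J/(kg·K); ΔT = 26.4 °C = 26.40 K.
m = 1714 kg

1710 kg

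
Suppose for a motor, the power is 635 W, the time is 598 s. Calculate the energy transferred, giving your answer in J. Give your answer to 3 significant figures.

Solving P = W/t for W: W = P·t.
P = 635 W; t = 598 s.
W = 3.797×10^5 J  (the unit combination reduces to kg·m²/s² = J)

3.80×10^5 J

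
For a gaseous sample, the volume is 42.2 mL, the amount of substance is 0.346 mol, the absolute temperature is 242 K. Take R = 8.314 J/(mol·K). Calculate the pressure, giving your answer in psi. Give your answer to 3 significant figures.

2390 psi

Directly: P = nRT/V.
V = 42.2 mL = 4.220×10^-5 m³; n = 0.346 mol; T = 242 K; R = 8.314 J/(mol·K).
P = 1.650×10^7 Pa  (the unit combination reduces to kg/(m·s²) = Pa)
1.650×10^7 Pa × (1 psi / 6895 Pa) = 2393 psi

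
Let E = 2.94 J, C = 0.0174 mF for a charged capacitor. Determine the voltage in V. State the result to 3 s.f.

Solving E = ½C·V² for V: V = √(2E/C).
E = 2.94 J; C = 0.0174 mF = 1.740×10^-5 F.
V = 581.3 V  (the unit combination reduces to kg·m²/(A·s³) = V)

581 V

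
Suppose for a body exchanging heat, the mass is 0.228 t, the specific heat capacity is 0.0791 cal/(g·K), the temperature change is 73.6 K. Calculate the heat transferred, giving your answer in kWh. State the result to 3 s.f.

Q is given directly by: Q = mcΔT.
m = 0.228 t = 228.0 kg; c = 0.0791 cal/(g·K) = 331.0 J/(kg·K); ΔT = 73.6 K.
Q = 5.554×10^6 J
5.554×10^6 J × (1 kWh / 3.600×10^6 J) = 1.543 kWh

1.54 kWh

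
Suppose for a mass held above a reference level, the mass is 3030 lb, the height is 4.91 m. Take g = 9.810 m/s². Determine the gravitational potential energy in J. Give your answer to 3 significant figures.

Directly: PE = mgh.
m = 3030 lb = 1374 kg; h = 4.91 m; g = 9.810 m/s².
PE = 66200 J

66200 J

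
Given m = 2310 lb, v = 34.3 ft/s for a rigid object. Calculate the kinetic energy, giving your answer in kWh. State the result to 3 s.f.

KE is given directly by: KE = ½mv².
m = 2310 lb = 1048 kg; v = 34.3 ft/s = 10.45 m/s.
KE = 57262 J  (the unit combination reduces to kg·m²/s² = J)
57262 J × (1 kWh / 3.600×10^6 J) = 0.01591 kWh

0.0159 kWh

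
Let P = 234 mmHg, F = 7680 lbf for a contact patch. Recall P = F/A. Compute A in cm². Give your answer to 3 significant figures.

11000 cm²

Rearranging P = F/A for A: A = F/P.
P = 234 mmHg = 31197 Pa; F = 7680 lbf = 34162 N.
A = 1.095 m²
1.095 m² × (1 cm² / 1.000×10^-4 m²) = 10950 cm²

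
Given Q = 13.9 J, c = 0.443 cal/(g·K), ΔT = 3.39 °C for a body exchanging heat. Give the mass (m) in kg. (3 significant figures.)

Rearranging Q = m·c·ΔT for m: m = Q/(c·ΔT).
Q = 13.9 J; c = 0.443 cal/(g·K) = 1854 J/(kg·K); ΔT = 3.39 °C = 3.390 K.
m = 0.002212 kg

0.00221 kg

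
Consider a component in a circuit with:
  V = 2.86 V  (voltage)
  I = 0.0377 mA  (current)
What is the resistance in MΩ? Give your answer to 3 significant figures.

0.0759 MΩ

From Ohm's law: R = V/I.
V = 2.86 V; I = 0.0377 mA = 3.770×10^-5 A.
R = 75862 Ω
75862 Ω × (1 MΩ / 1.000×10^6 Ω) = 0.07586 MΩ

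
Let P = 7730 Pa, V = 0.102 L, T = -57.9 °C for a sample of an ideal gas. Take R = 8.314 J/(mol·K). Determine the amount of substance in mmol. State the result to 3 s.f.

Solving PV = nRT for n: n = PV/(RT).
P = 7730 Pa; V = 0.102 L = 1.020×10^-4 m³; T = -57.9 °C = 215.2 K; R = 8.314 J/(mol·K).
n = 4.406×10^-4 mol
4.406×10^-4 mol × (1 mmol / 0.001000 mol) = 0.4406 mmol

0.441 mmol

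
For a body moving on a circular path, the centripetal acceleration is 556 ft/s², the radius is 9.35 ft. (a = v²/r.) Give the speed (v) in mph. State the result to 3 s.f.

49.2 mph

Solving a = v²/r for v: v = √(a·r).
a = 556 ft/s² = 169.5 m/s²; r = 9.35 ft = 2.850 m.
v = 21.98 m/s
21.98 m/s × (1 mph / 0.4470 m/s) = 49.16 mph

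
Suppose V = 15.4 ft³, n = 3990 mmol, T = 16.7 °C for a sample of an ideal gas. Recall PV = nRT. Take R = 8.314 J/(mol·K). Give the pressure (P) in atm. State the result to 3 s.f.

0.218 atm

Directly: P = nRT/V.
V = 15.4 ft³ = 0.4361 m³; n = 3990 mmol = 3.990 mol; T = 16.7 °C = 289.8 K; R = 8.314 J/(mol·K).
P = 22049 Pa  (the unit combination reduces to kg/(m·s²) = Pa)
22049 Pa × (1 atm / 1.013×10^5 Pa) = 0.2176 atm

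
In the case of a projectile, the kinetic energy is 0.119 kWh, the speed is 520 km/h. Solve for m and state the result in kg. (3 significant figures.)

Rearranging: m = 2·KE/v².
KE = 0.119 kWh = 4.284×10^5 J; v = 520 km/h = 144.4 m/s.
m = 41.07 kg

41.1 kg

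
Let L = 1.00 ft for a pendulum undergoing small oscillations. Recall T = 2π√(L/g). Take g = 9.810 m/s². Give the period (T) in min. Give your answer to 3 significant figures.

0.0185 min

T is given directly by: T = 2π√(L/g).
L = 1.00 ft = 0.3048 m; g = 9.810 m/s².
T = 1.108 s
1.108 s × (1 min / 60.00 s) = 0.01846 min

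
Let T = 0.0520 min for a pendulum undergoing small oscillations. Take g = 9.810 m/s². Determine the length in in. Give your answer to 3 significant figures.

Rearranging: L = g·(T/2π)².
T = 0.0520 min = 3.120 s; g = 9.810 m/s².
L = 2.419 m
2.419 m × (1 in / 0.02540 m) = 95.23 in

95.2 in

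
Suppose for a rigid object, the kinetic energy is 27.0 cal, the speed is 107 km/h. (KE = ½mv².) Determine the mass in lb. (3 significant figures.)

0.564 lb

Rearranging: m = 2·KE/v².
KE = 27.0 cal = 113.0 J; v = 107 km/h = 29.72 m/s.
m = 0.2558 kg
0.2558 kg × (1 lb / 0.4536 kg) = 0.5638 lb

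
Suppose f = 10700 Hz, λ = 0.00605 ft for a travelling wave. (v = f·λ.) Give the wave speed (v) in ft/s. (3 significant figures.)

Directly: v = fλ.
f = 10700 Hz; λ = 0.00605 ft = 0.001844 m.
v = 19.73 m/s
19.73 m/s × (1 ft/s / 0.3048 m/s) = 64.73 ft/s

64.7 ft/s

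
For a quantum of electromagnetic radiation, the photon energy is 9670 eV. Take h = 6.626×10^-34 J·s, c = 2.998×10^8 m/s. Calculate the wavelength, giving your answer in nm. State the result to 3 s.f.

Rearranging E = h·c/λ for λ: λ = hc/E.
E = 9670 eV = 1.549×10^-15 J; h = 6.626×10^-34 J·s; c = 2.998×10^8 m/s.
λ = 1.282×10^-10 m
1.282×10^-10 m × (1 nm / 1.000×10^-9 m) = 0.1282 nm

0.128 nm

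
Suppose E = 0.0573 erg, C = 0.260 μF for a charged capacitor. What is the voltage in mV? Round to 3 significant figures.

210 mV

Rearranging E = ½C·V² for V: V = √(2E/C).
E = 0.0573 erg = 5.730×10^-9 J; C = 0.260 μF = 2.600×10^-7 F.
V = 0.2099 V
0.2099 V × (1 mV / 0.001000 V) = 209.9 mV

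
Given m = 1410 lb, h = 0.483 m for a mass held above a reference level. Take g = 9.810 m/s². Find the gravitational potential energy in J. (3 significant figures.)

3030 J

PE is given directly by: PE = mgh.
m = 1410 lb = 639.6 kg; h = 0.483 m; g = 9.810 m/s².
PE = 3030 J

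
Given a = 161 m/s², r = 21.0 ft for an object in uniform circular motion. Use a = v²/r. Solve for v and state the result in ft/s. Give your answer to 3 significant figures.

Rearranging a = v²/r for v: v = √(a·r).
a = 161 m/s²; r = 21.0 ft = 6.401 m.
v = 32.10 m/s
32.10 m/s × (1 ft/s / 0.3048 m/s) = 105.3 ft/s

105 ft/s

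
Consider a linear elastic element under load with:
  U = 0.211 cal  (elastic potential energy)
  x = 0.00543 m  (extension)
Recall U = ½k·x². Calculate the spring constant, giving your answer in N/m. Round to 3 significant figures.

Solving U = ½k·x² for k: k = 2U/x².
U = 0.211 cal = 0.8828 J; x = 0.00543 m.
k = 59883 N/m

59900 N/m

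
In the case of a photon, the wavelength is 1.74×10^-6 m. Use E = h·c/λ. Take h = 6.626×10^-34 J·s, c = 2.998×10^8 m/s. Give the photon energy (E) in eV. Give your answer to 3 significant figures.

E is given directly by: E = hc/λ.
λ = 1.74×10^-6 m; h = 6.626×10^-34 J·s; c = 2.998×10^8 m/s.
E = 1.142×10^-19 J
1.142×10^-19 J × (1 eV / 1.602×10^-19 J) = 0.7126 eV

0.713 eV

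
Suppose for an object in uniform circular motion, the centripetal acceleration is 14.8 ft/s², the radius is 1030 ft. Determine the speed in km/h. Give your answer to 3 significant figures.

Rearranging: v = √(a·r).
a = 14.8 ft/s² = 4.511 m/s²; r = 1030 ft = 313.9 m.
v = 37.63 m/s
37.63 m/s × (1 km/h / 0.2778 m/s) = 135.5 km/h

135 km/h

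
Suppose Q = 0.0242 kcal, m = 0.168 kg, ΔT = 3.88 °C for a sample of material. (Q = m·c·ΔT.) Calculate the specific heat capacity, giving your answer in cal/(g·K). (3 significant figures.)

Rearranging Q = m·c·ΔT for c: c = Q/(m·ΔT).
Q = 0.0242 kcal = 101.3 J; m = 0.168 kg; ΔT = 3.88 °C = 3.880 K.
c = 155.3 J/(kg·K)
155.3 J/(kg·K) × (1 cal/(g·K) / 4184 J/(kg·K)) = 0.03713 cal/(g·K)

0.0371 cal/(g·K)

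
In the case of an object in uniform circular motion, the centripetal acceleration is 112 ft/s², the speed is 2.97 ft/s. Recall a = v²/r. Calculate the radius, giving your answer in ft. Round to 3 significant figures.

0.0788 ft

Rearranging: r = v²/a.
a = 112 ft/s² = 34.14 m/s²; v = 2.97 ft/s = 0.9053 m/s.
r = 0.02401 m
0.02401 m × (1 ft / 0.3048 m) = 0.07876 ft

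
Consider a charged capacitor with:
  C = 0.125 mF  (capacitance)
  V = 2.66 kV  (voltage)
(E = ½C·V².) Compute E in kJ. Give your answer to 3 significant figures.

E is given directly by: E = ½CV².
C = 0.125 mF = 1.250×10^-4 F; V = 2.66 kV = 2660 V.
E = 442.2 J  (the unit combination reduces to kg·m²/s² = J)
442.2 J × (1 kJ / 1000 J) = 0.4422 kJ

0.442 kJ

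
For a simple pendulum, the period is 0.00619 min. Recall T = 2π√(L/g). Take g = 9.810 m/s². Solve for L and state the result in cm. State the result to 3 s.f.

Rearranging: L = g·(T/2π)².
T = 0.00619 min = 0.3714 s; g = 9.810 m/s².
L = 0.03428 m
0.03428 m × (1 cm / 0.01000 m) = 3.428 cm

3.43 cm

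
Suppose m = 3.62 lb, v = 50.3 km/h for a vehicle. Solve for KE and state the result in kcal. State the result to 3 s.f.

Directly: KE = ½mv².
m = 3.62 lb = 1.642 kg; v = 50.3 km/h = 13.97 m/s.
KE = 160.3 J  (the unit combination reduces to kg·m²/s² = J)
160.3 J × (1 kcal / 4184 J) = 0.03831 kcal

0.0383 kcal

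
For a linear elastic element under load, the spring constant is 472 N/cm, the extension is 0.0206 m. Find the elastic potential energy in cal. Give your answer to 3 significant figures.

U is given directly by: U = ½kx².
k = 472 N/cm = 47200 N/m; x = 0.0206 m.
U = 10.01 J
10.01 J × (1 cal / 4.184 J) = 2.394 cal

2.39 cal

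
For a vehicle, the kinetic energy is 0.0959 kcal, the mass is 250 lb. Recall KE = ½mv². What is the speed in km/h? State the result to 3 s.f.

9.58 km/h

Rearranging KE = ½mv² for v: v = √(2·KE/m).
KE = 0.0959 kcal = 401.2 J; m = 250 lb = 113.4 kg.
v = 2.660 m/s
2.660 m/s × (1 km/h / 0.2778 m/s) = 9.577 km/h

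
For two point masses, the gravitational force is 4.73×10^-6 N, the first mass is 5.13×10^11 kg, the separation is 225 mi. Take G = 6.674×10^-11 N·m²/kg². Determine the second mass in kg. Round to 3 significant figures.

18100 kg

Rearranging: m₂ = F·r²/(G·m₁).
F = 4.73×10^-6 N; m₁ = 5.13×10^11 kg; r = 225 mi = 3.621×10^5 m; G = 6.674×10^-11 N·m²/kg².
m₂ = 18114 kg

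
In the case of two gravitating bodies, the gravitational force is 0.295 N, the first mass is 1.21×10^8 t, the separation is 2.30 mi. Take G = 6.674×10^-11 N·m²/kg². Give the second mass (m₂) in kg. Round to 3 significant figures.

From Newton's law of gravitation: m₂ = F·r²/(G·m₁).
F = 0.295 N; m₁ = 1.21×10^8 t = 1.210×10^11 kg; r = 2.30 mi = 3701 m; G = 6.674×10^-11 N·m²/kg².
m₂ = 5.005×10^5 kg

5.00×10^5 kg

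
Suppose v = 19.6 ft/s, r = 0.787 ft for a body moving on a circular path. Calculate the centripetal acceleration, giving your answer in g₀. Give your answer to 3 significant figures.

a is given directly by: a = v²/r.
v = 19.6 ft/s = 5.974 m/s; r = 0.787 ft = 0.2399 m.
a = 148.8 m/s²
148.8 m/s² × (1 g₀ / 9.807 m/s²) = 15.17 g₀

15.2 g₀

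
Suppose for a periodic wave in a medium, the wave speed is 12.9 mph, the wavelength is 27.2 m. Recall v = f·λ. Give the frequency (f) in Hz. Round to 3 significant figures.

0.212 Hz

Rearranging: f = v/λ.
v = 12.9 mph = 5.767 m/s; λ = 27.2 m.
f = 0.2120 Hz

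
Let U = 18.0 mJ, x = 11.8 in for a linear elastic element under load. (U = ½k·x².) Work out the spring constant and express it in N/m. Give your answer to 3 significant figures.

0.401 N/m

Solving U = ½k·x² for k: k = 2U/x².
U = 18.0 mJ = 0.01800 J; x = 11.8 in = 0.2997 m.
k = 0.4007 N/m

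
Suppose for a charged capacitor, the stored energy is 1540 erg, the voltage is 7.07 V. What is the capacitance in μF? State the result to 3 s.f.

Rearranging: C = 2E/V².
E = 1540 erg = 1.540×10^-4 J; V = 7.07 V.
C = 6.162×10^-6 F
6.162×10^-6 F × (1 μF / 1.000×10^-6 F) = 6.162 μF

6.16 μF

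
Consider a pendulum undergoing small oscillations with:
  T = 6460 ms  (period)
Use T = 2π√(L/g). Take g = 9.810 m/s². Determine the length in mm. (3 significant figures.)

10400 mm

Rearranging T = 2π√(L/g) for L: L = g·(T/2π)².
T = 6460 ms = 6.460 s; g = 9.810 m/s².
L = 10.37 m
10.37 m × (1 mm / 0.001000 m) = 10370 mm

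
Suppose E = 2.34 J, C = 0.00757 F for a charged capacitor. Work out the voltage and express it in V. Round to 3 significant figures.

Rearranging E = ½C·V² for V: V = √(2E/C).
E = 2.34 J; C = 0.00757 F.
V = 24.86 V  (the unit combination reduces to kg·m²/(A·s³) = V)

24.9 V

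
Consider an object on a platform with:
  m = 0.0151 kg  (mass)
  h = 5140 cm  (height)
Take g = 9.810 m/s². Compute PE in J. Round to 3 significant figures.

PE is given directly by: PE = mgh.
m = 0.0151 kg; h = 5140 cm = 51.40 m; g = 9.810 m/s².
PE = 7.614 J

7.61 J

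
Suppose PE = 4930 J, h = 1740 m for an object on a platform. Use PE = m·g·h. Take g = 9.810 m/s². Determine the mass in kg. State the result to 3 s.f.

Rearranging PE = m·g·h for m: m = PE/(g·h).
PE = 4930 J; h = 1740 m; g = 9.810 m/s².
m = 0.2888 kg

0.289 kg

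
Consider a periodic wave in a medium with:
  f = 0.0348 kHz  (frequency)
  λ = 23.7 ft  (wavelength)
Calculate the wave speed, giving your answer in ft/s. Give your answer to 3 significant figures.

825 ft/s

Directly: v = fλ.
f = 0.0348 kHz = 34.80 Hz; λ = 23.7 ft = 7.224 m.
v = 251.4 m/s
251.4 m/s × (1 ft/s / 0.3048 m/s) = 824.8 ft/s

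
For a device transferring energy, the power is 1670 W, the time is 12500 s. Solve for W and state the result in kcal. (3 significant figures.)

Rearranging P = W/t for W: W = P·t.
P = 1670 W; t = 12500 s.
W = 2.087×10^7 J
2.087×10^7 J × (1 kcal / 4184 J) = 4989 kcal

4990 kcal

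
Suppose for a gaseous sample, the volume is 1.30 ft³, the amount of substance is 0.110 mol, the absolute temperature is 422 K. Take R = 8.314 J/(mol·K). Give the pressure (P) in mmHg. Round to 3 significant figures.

78.6 mmHg

From the ideal-gas law: P = nRT/V.
V = 1.30 ft³ = 0.03681 m³; n = 0.110 mol; T = 422 K; R = 8.314 J/(mol·K).
P = 10484 Pa  (the unit combination reduces to kg/(m·s²) = Pa)
10484 Pa × (1 mmHg / 133.3 Pa) = 78.64 mmHg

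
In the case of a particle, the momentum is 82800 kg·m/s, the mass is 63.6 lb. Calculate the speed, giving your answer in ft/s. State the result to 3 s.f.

Rearranging: v = p/m.
p = 82800 kg·m/s; m = 63.6 lb = 28.85 kg.
v = 2870 m/s
2870 m/s × (1 ft/s / 0.3048 m/s) = 9417 ft/s

9420 ft/s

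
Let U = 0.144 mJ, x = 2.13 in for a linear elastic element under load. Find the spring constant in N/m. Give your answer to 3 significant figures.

0.0984 N/m

Rearranging U = ½k·x² for k: k = 2U/x².
U = 0.144 mJ = 1.440×10^-4 J; x = 2.13 in = 0.05410 m.
k = 0.09839 N/m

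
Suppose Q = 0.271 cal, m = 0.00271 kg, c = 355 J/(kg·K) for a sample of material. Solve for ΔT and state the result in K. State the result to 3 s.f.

1.18 K

Rearranging Q = m·c·ΔT for ΔT: ΔT = Q/(m·c).
Q = 0.271 cal = 1.134 J; m = 0.00271 kg; c = 355 J/(kg·K).
ΔT = 1.179 K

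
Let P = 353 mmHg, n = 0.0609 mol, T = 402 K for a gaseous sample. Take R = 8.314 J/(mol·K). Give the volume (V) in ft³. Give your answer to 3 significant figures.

0.153 ft³

Solving PV = nRT for V: V = nRT/P.
P = 353 mmHg = 47063 Pa; n = 0.0609 mol; T = 402 K; R = 8.314 J/(mol·K).
V = 0.004325 m³
0.004325 m³ × (1 ft³ / 0.02832 m³) = 0.1527 ft³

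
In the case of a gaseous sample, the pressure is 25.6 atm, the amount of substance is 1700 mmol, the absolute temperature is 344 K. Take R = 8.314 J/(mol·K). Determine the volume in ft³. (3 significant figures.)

Rearranging PV = nRT for V: V = nRT/P.
P = 25.6 atm = 2.594×10^6 Pa; n = 1700 mmol = 1.700 mol; T = 344 K; R = 8.314 J/(mol·K).
V = 0.001874 m³
0.001874 m³ × (1 ft³ / 0.02832 m³) = 0.06619 ft³

0.0662 ft³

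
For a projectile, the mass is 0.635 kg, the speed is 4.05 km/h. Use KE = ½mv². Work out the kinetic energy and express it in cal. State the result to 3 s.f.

0.0960 cal

KE is given directly by: KE = ½mv².
m = 0.635 kg; v = 4.05 km/h = 1.125 m/s.
KE = 0.4018 J
0.4018 J × (1 cal / 4.184 J) = 0.09604 cal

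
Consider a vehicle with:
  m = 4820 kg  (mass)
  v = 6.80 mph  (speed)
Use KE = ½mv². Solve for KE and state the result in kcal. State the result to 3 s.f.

5.32 kcal

Directly: KE = ½mv².
m = 4820 kg; v = 6.80 mph = 3.040 m/s.
KE = 22270 J  (the unit combination reduces to kg·m²/s² = J)
22270 J × (1 kcal / 4184 J) = 5.323 kcal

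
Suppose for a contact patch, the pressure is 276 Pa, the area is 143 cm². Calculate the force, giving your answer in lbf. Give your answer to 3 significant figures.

0.887 lbf

Rearranging: F = P·A.
P = 276 Pa; A = 143 cm² = 0.01430 m².
F = 3.947 N
3.947 N × (1 lbf / 4.448 N) = 0.8873 lbf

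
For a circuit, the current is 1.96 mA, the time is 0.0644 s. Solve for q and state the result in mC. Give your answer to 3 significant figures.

Directly: q = It.
I = 1.96 mA = 0.001960 A; t = 0.0644 s.
q = 1.262×10^-4 C
1.262×10^-4 C × (1 mC / 0.001000 C) = 0.1262 mC

0.126 mC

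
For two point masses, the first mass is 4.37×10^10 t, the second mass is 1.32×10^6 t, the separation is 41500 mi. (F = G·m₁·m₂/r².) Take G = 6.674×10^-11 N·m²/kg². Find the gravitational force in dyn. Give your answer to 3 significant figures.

86.3 dyn

From Newton's law of gravitation: F = Gm₁m₂/r².
m₁ = 4.37×10^10 t = 4.370×10^13 kg; m₂ = 1.32×10^6 t = 1.320×10^9 kg; r = 41500 mi = 6.679×10^7 m; G = 6.674×10^-11 N·m²/kg².
F = 8.631×10^-4 N
8.631×10^-4 N × (1 dyn / 1.000×10^-5 N) = 86.31 dyn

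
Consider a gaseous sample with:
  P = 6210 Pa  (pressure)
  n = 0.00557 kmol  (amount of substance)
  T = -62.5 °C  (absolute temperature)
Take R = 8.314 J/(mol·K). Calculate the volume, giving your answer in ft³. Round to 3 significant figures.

From the ideal-gas law: V = nRT/P.
P = 6210 Pa; n = 0.00557 kmol = 5.570 mol; T = -62.5 °C = 210.6 K; R = 8.314 J/(mol·K).
V = 1.571 m³
1.571 m³ × (1 ft³ / 0.02832 m³) = 55.47 ft³

55.5 ft³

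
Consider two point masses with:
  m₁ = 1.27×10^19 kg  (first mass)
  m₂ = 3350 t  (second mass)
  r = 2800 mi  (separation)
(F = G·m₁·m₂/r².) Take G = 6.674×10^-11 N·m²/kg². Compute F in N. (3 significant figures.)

Directly: F = Gm₁m₂/r².
m₁ = 1.27×10^19 kg; m₂ = 3350 t = 3.350×10^6 kg; r = 2800 mi = 4.506×10^6 m; G = 6.674×10^-11 N·m²/kg².
F = 139.8 N

140 N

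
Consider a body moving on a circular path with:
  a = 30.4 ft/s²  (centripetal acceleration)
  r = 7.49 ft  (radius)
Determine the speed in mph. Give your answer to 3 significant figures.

10.3 mph

Rearranging a = v²/r for v: v = √(a·r).
a = 30.4 ft/s² = 9.266 m/s²; r = 7.49 ft = 2.283 m.
v = 4.599 m/s
4.599 m/s × (1 mph / 0.4470 m/s) = 10.29 mph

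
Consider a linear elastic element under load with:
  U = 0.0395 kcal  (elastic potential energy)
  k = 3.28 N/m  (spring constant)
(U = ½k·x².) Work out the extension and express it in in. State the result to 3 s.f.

395 in

Rearranging U = ½k·x² for x: x = √(2U/k).
U = 0.0395 kcal = 165.3 J; k = 3.28 N/m.
x = 10.04 m
10.04 m × (1 in / 0.02540 m) = 395.2 in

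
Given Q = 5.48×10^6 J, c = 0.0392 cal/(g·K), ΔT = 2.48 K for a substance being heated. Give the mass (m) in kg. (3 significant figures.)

Solving Q = m·c·ΔT for m: m = Q/(c·ΔT).
Q = 5.48×10^6 J; c = 0.0392 cal/(g·K) = 164.0 J/(kg·K); ΔT = 2.48 K.
m = 13473 kg

13500 kg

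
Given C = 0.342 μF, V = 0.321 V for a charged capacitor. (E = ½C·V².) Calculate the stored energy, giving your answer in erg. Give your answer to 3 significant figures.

Directly: E = ½CV².
C = 0.342 μF = 3.420×10^-7 F; V = 0.321 V.
E = 1.762×10^-8 J  (the unit combination reduces to kg·m²/s² = J)
1.762×10^-8 J × (1 erg / 1.000×10^-7 J) = 0.1762 erg

0.176 erg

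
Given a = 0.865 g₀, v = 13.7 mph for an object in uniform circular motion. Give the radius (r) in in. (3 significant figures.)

Rearranging a = v²/r for r: r = v²/a.
a = 0.865 g₀ = 8.483 m/s²; v = 13.7 mph = 6.124 m/s.
r = 4.422 m
4.422 m × (1 in / 0.02540 m) = 174.1 in

174 in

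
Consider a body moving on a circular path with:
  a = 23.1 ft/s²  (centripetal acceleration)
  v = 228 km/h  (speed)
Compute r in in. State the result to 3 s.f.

Rearranging a = v²/r for r: r = v²/a.
a = 23.1 ft/s² = 7.041 m/s²; v = 228 km/h = 63.33 m/s.
r = 569.7 m
569.7 m × (1 in / 0.02540 m) = 22429 in

22400 in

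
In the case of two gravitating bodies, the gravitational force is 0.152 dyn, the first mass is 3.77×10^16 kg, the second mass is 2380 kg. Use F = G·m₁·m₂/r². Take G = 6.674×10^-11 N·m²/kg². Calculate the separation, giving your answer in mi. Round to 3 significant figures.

39000 mi

Rearranging F = G·m₁·m₂/r² for r: r = √(G·m₁m₂/F).
F = 0.152 dyn = 1.520×10^-6 N; m₁ = 3.77×10^16 kg; m₂ = 2380 kg; G = 6.674×10^-11 N·m²/kg².
r = 6.277×10^7 m
6.277×10^7 m × (1 mi / 1609 m) = 39002 mi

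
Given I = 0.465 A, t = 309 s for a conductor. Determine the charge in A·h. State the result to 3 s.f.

0.0399 A·h

q is given directly by: q = It.
I = 0.465 A; t = 309 s.
q = 143.7 C
143.7 C × (1 A·h / 3600 C) = 0.03991 A·h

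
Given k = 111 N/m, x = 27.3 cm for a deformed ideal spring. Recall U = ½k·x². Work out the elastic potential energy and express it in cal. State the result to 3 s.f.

0.989 cal

Directly: U = ½kx².
k = 111 N/m; x = 27.3 cm = 0.2730 m.
U = 4.136 J  (the unit combination reduces to kg·m²/s² = J)
4.136 J × (1 cal / 4.184 J) = 0.9886 cal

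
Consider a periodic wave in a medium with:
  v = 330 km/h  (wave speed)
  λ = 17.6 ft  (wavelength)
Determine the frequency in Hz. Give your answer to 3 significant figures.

17.1 Hz

Rearranging: f = v/λ.
v = 330 km/h = 91.67 m/s; λ = 17.6 ft = 5.364 m.
f = 17.09 Hz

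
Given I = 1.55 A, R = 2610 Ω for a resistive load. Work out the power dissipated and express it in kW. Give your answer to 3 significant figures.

6.27 kW

Directly: P = I²R.
I = 1.55 A; R = 2610 Ω.
P = 6271 W  (the unit combination reduces to kg·m²/s³ = W)
6271 W × (1 kW / 1000 W) = 6.271 kW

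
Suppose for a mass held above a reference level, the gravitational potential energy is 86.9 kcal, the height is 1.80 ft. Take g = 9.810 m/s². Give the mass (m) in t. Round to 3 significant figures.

67.6 t

Rearranging PE = m·g·h for m: m = PE/(g·h).
PE = 86.9 kcal = 3.636×10^5 J; h = 1.80 ft = 0.5486 m; g = 9.810 m/s².
m = 67555 kg
67555 kg × (1 t / 1000 kg) = 67.55 t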